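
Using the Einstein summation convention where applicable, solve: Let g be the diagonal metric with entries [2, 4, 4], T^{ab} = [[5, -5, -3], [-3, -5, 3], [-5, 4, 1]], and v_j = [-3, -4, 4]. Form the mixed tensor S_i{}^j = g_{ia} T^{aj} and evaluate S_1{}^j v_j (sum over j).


Step 1: lower the first index. For a diagonal metric, g_{ia} T^{aj} = g_{ii} T^{ij} (no sum on i).
g_{11} = 2
S_1{}^1 = 2 * T^{11} = 2 * 5 = 10
S_1{}^2 = 2 * T^{12} = 2 * -5 = -10
S_1{}^3 = 2 * T^{13} = 2 * -3 = -6
Step 2: contract S_1{}^j with v_j.
S_1{}^1 * v_1 = 10 * -3 = -30
S_1{}^2 * v_2 = -10 * -4 = 40
S_1{}^3 * v_3 = -6 * 4 = -24
Result = -30 + 40 + -24 = -14

-14


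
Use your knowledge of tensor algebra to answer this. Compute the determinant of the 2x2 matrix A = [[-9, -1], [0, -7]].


For a 2x2 matrix [[a, b], [c, d]], det = a*d - b*c.
a = -9, b = -1, c = 0, d = -7
a*d = -9 * -7 = 63
b*c = -1 * 0 = 0
det = 63 - 0 = 63

63


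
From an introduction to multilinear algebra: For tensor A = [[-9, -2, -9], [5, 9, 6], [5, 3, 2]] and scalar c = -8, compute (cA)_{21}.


Scalar multiplication: (cA)_{ij} = c * A_{ij}.
c = -8
A_{21} = 5
(cA)_{21} = -8 * 5 = -40

-40


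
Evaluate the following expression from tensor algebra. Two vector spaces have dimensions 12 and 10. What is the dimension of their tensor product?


The dimension of a tensor product is the product of dimensions.
dim(V) = 12, dim(W) = 10
dim(V (x) W) = 12 * 10 = 120

120


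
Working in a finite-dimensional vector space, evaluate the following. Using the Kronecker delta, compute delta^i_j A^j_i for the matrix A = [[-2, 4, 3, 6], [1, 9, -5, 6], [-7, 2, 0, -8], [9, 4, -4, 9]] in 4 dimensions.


The contraction (trace) of a rank-2 tensor is the sum of its diagonal elements.
Diagonal entries: A[1,1] = -2, A[2,2] = 9, A[3,3] = 0, A[4,4] = 9
Tr(A) = -2 + 9 + 0 + 9 = 16

16


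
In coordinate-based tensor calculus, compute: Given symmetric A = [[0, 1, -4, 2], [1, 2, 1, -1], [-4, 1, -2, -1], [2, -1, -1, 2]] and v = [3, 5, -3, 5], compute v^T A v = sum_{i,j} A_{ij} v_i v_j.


First compute Av:
(Av)_1 = 0*3 + 1*5 + -4*-3 + 2*5 = 27
(Av)_2 = 1*3 + 2*5 + 1*-3 + -1*5 = 5
(Av)_3 = -4*3 + 1*5 + -2*-3 + -1*5 = -6
(Av)_4 = 2*3 + -1*5 + -1*-3 + 2*5 = 14
Av = [27, 5, -6, 14]
Then v^T (Av) = 3*27 + 5*5 + -3*-6 + 5*14
= 81 + 25 + 18 + 70 = 194

194


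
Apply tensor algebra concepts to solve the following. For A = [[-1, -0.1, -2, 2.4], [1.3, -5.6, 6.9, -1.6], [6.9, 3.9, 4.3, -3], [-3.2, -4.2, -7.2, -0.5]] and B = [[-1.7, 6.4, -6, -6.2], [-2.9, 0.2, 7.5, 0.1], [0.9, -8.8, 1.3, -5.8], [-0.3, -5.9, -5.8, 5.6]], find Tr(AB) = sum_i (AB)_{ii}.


Tr(AB) = sum_i (AB)_{ii} where (AB)_{ii} = sum_k A_{ik} B_{ki}.
(AB)_{11} = -1*-1.7 + -0.1*-2.9 + -2*0.9 + 2.4*-0.3 = -0.53
(AB)_{22} = 1.3*6.4 + -5.6*0.2 + 6.9*-8.8 + -1.6*-5.9 = -44.08
(AB)_{33} = 6.9*-6 + 3.9*7.5 + 4.3*1.3 + -3*-5.8 = 10.84
(AB)_{44} = -3.2*-6.2 + -4.2*0.1 + -7.2*-5.8 + -0.5*5.6 = 58.38
Tr(AB) = -0.53 + -44.08 + 10.84 + 58.38 = 24.61

24.61


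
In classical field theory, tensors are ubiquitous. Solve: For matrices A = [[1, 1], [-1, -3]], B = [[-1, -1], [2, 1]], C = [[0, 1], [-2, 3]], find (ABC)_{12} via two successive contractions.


(ABC)_{12} = sum_m (AB)_{1m} C_{m2}. First compute row 1 of AB.
(AB)_{11} = 1*-1 + 1*2 = 1
(AB)_{12} = 1*-1 + 1*1 = 0
Now contract with column 2 of C:
(AB)_{11} * C_{12} = 1 * 1 = 1
(AB)_{12} * C_{22} = 0 * 3 = 0
(ABC)_{12} = 1 + 0 = 1

1


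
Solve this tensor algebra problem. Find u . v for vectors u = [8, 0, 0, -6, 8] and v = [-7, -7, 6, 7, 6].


The inner product u . v = sum of u_i * v_i.
Term-by-term: 8 * -7, 0 * -7, 0 * 6, -6 * 7, 8 * 6
Products: -56, 0, 0, -42, 48
Sum = -56 + 0 + 0 + -42 + 48 = -50

-50


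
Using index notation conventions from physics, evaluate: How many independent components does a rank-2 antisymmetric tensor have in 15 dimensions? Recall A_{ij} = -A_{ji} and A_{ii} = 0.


An antisymmetric rank-2 tensor satisfies A_{ij} = -A_{ji}, so diagonal entries are zero.
The independent components are the upper-triangular entries: C(n, 2) = n(n-1)/2.
n = 15
C(15, 2) = 15 * 14 / 2 = 210 / 2 = 105

105


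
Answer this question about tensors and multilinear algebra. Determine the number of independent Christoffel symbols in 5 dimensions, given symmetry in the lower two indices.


Christoffel symbols Gamma^k_{ij} are symmetric in i,j, so there are d * d(d+1)/2 independent symbols.
d = 5
d(d+1)/2 = 5 * 6 / 2 = 15
Total = 5 * 15 = 75

75


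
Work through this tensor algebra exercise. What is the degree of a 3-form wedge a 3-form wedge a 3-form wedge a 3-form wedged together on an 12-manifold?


The degree of a wedge product is the sum of the degrees of the individual forms.
Degrees: 3, 3, 3, 3
Total degree = 3 + 3 + 3 + 3 = 12

12


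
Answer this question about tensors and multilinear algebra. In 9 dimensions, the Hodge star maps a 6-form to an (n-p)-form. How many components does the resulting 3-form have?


The Hodge dual of a p-form on an n-dimensional manifold is an (n-p)-form.
n = 9, p = 6, so dual degree = 9 - 6 = 3
The number of components is C(n, n-p) = C(9, 3) = 84

84


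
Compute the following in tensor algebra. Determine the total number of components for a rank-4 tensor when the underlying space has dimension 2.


The number of components of a rank-r tensor in d dimensions is d^r.
Here d = 2 and r = 4.
2^4 = 16

16


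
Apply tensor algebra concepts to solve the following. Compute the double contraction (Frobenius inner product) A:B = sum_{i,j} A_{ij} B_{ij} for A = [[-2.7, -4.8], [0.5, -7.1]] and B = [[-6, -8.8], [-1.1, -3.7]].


A:B = sum over all i,j of A_{ij} * B_{ij}.
Row 1: -2.7*-6=16.2, -4.8*-8.8=42.24 => row sum = 58.44
Row 2: 0.5*-1.1=-0.55, -7.1*-3.7=26.27 => row sum = 25.72
Total = 58.44 + 25.72 = 84.16

84.16


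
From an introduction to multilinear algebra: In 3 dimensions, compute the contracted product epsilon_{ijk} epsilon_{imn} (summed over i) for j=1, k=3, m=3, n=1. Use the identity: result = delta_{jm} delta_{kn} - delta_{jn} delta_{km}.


Using the identity: epsilon_{ijk} epsilon_{imn} = delta_{jm} delta_{kn} - delta_{jn} delta_{km}.
delta_{13} = 0
delta_{31} = 0
delta_{11} = 1
delta_{33} = 1
Result = 0 * 0 - 1 * 1 = 0 - 1 = -1

-1


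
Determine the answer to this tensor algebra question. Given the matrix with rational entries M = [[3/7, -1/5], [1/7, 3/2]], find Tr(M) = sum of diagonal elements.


The trace is the sum of diagonal entries.
Diagonal: M[1,1] = 3/7, M[2,2] = 3/2
Tr(M) = 3/7 + 3/2
Computing step by step:
After adding M[1,1]: 3/7
After adding M[2,2]: 27/14
Tr(M) = 27/14

27/14


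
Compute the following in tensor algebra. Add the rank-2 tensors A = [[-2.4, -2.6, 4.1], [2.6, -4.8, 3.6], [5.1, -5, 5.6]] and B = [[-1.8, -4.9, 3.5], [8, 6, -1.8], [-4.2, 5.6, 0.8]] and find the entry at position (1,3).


Tensor addition is component-wise: (A + B)_{ij} = A_{ij} + B_{ij}.
A_{13} = 4.1
B_{13} = 3.5
(A + B)_{13} = 4.1 + 3.5 = 7.6

7.6


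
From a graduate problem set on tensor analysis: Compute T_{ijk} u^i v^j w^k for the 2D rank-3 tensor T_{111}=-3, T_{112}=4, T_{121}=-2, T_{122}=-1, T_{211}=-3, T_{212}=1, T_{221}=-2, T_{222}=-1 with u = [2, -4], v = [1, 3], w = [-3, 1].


S = sum over i,j,k of T_{ijk} u_i v_j w_k. Expanding all 8 terms:
T_{111}*u_1*v_1*w_1 = -3*2*1*-3 = 18  (running total: 18)
T_{112}*u_1*v_1*w_2 = 4*2*1*1 = 8  (running total: 26)
T_{121}*u_1*v_2*w_1 = -2*2*3*-3 = 36  (running total: 62)
T_{122}*u_1*v_2*w_2 = -1*2*3*1 = -6  (running total: 56)
T_{211}*u_2*v_1*w_1 = -3*-4*1*-3 = -36  (running total: 20)
T_{212}*u_2*v_1*w_2 = 1*-4*1*1 = -4  (running total: 16)
T_{221}*u_2*v_2*w_1 = -2*-4*3*-3 = -72  (running total: -56)
T_{222}*u_2*v_2*w_2 = -1*-4*3*1 = 12  (running total: -44)
S = -44

-44


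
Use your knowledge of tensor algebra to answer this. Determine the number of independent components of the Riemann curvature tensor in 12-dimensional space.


The Riemann tensor in d dimensions has d^2(d^2 - 1)/12 independent components.
d = 12, so d^2 = 144
d^2 - 1 = 143
d^2(d^2 - 1) = 144 * 143 = 20592
Divide by 12: 20592 / 12 = 1716

1716


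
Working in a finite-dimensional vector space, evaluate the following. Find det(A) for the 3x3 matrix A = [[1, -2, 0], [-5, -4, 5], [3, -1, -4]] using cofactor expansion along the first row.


Expanding along the first row, det(A) = a11*M_11 - a12*M_12 + a13*M_13, where M_1j is the (1,j) minor.
Minor M_11 = -4*-4 - 5*-1 = 21
Minor M_12 = -5*-4 - 5*3 = 5
Minor M_13 = -5*-1 - -4*3 = 17
det = 1*(21) - -2*(5) + 0*(17)
    = 21 - -10 + 0
    = 31

31


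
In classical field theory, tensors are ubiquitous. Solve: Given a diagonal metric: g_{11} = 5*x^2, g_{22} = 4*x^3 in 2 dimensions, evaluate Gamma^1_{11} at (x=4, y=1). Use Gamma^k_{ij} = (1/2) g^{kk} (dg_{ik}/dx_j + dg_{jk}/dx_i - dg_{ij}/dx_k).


For a diagonal metric, Gamma^k_{ij} = (1/2) g^{kk} (dg_{ik}/dx_j + dg_{jk}/dx_i - dg_{ij}/dx_k).
The metric is diagonal, so g_{ab} = 0 for a != b.
At the given point: g_{11} = 80, g_{22} = 256
g^{11} = 1/80
dg_{11}/dx_1 = dg_{11}/dx_1 = 40
dg_{11}/dx_1 = dg_{11}/dx_1 = 40
dg_{11}/dx_1 = dg_{11}/dx_1 = 40
Numerator = 40 + 40 - 40 = 40
Gamma^1_{11} = 40 / (2 * 80) = 1/4

1/4


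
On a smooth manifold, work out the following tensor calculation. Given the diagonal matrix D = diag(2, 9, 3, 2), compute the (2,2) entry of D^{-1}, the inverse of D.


For a diagonal matrix, the inverse has entries (D^{-1})_{ii} = 1/d_{ii}.
The diagonal entries are: d_{11} = 2, d_{22} = 9, d_{33} = 3, d_{44} = 2
We need (D^{-1})_{22} = 1/d_{22} = 1/9 = 1/9

1/9


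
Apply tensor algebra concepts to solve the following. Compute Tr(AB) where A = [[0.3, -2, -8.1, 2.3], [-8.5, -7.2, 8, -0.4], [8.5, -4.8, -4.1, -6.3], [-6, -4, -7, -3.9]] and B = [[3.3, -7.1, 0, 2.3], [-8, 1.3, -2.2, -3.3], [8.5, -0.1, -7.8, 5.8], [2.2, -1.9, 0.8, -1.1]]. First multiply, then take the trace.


Tr(AB) = sum_i (AB)_{ii} where (AB)_{ii} = sum_k A_{ik} B_{ki}.
(AB)_{11} = 0.3*3.3 + -2*-8 + -8.1*8.5 + 2.3*2.2 = -46.8
(AB)_{22} = -8.5*-7.1 + -7.2*1.3 + 8*-0.1 + -0.4*-1.9 = 50.95
(AB)_{33} = 8.5*0 + -4.8*-2.2 + -4.1*-7.8 + -6.3*0.8 = 37.5
(AB)_{44} = -6*2.3 + -4*-3.3 + -7*5.8 + -3.9*-1.1 = -36.91
Tr(AB) = -46.8 + 50.95 + 37.5 + -36.91 = 4.74

4.74


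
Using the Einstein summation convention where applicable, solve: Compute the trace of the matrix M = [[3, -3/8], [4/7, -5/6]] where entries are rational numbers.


The trace is the sum of diagonal entries.
Diagonal: M[1,1] = 3, M[2,2] = -5/6
Tr(M) = 3 + -5/6
Computing step by step:
After adding M[1,1]: 3
After adding M[2,2]: 13/6
Tr(M) = 13/6

13/6


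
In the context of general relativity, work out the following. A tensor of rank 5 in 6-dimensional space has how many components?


The number of components of a rank-r tensor in d dimensions is d^r.
Here d = 6 and r = 5.
6^5 = 7776

7776


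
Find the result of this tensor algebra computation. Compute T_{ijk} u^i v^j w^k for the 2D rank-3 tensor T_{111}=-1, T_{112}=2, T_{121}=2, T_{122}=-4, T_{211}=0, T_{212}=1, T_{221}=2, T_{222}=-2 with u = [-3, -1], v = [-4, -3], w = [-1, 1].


S = sum over i,j,k of T_{ijk} u_i v_j w_k. Expanding all 8 terms:
T_{111}*u_1*v_1*w_1 = -1*-3*-4*-1 = 12  (running total: 12)
T_{112}*u_1*v_1*w_2 = 2*-3*-4*1 = 24  (running total: 36)
T_{121}*u_1*v_2*w_1 = 2*-3*-3*-1 = -18  (running total: 18)
T_{122}*u_1*v_2*w_2 = -4*-3*-3*1 = -36  (running total: -18)
T_{211}*u_2*v_1*w_1 = 0*-1*-4*-1 = 0  (running total: -18)
T_{212}*u_2*v_1*w_2 = 1*-1*-4*1 = 4  (running total: -14)
T_{221}*u_2*v_2*w_1 = 2*-1*-3*-1 = -6  (running total: -20)
T_{222}*u_2*v_2*w_2 = -2*-1*-3*1 = -6  (running total: -26)
S = -26

-26


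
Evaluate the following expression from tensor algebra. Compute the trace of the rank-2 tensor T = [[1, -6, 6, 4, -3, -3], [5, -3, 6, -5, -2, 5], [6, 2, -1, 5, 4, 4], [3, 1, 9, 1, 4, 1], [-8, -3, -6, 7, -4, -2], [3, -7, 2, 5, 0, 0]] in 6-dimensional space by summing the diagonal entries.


The contraction (trace) of a rank-2 tensor is the sum of its diagonal elements.
Diagonal entries: A[1,1] = 1, A[2,2] = -3, A[3,3] = -1, A[4,4] = 1, A[5,5] = -4, A[6,6] = 0
Tr(A) = 1 + -3 + -1 + 1 + -4 + 0 = -6

-6


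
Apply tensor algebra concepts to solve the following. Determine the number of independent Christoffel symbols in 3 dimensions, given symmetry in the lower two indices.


Christoffel symbols Gamma^k_{ij} are symmetric in i,j, so there are d * d(d+1)/2 independent symbols.
d = 3
d(d+1)/2 = 3 * 4 / 2 = 6
Total = 3 * 6 = 18

18


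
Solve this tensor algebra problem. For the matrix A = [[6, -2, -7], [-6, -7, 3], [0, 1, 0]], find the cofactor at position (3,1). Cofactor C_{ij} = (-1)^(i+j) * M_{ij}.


To find cofactor C_{31}, delete row 3 and column 1.
The resulting 2x2 submatrix is: [[-2, -7], [-7, 3]]
Minor M_{31} = -2*3 - -7*-7
  = -6 - 49 = -55
Sign = (-1)^(3+1) = (-1)^4 = 1
Cofactor C_{31} = 1 * -55 = -55

-55


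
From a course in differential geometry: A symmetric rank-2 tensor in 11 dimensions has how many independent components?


A symmetric rank-2 tensor in d dimensions has d(d+1)/2 independent components.
d = 11
d(d+1)/2 = 11 * 12 / 2 = 132 / 2 = 66

66


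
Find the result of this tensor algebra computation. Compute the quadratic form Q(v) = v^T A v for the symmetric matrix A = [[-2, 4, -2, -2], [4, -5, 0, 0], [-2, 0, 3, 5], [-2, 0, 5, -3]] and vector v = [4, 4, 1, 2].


First compute Av:
(Av)_1 = -2*4 + 4*4 + -2*1 + -2*2 = 2
(Av)_2 = 4*4 + -5*4 + 0*1 + 0*2 = -4
(Av)_3 = -2*4 + 0*4 + 3*1 + 5*2 = 5
(Av)_4 = -2*4 + 0*4 + 5*1 + -3*2 = -9
Av = [2, -4, 5, -9]
Then v^T (Av) = 4*2 + 4*-4 + 1*5 + 2*-9
= 8 + -16 + 5 + -18 = -21

-21


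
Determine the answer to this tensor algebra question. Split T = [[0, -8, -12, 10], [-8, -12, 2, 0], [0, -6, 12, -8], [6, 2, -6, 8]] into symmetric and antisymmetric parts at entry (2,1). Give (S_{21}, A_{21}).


T_{21} = -8
T_{12} = -8
S_{21} = (-8 + -8)/2 = -16/2 = -8
A_{21} = (-8 - -8)/2 = 0/2 = 0
Check: S + A = -8 + 0 = -8 = T_{21}.

(-8, 0)


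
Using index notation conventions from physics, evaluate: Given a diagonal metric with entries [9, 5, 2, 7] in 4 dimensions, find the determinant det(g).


For a diagonal metric, the determinant is the product of diagonal entries.
Diagonal entries: 9, 5, 2, 7
det(g) = 9 * 5 * 2 * 7 = 630

630


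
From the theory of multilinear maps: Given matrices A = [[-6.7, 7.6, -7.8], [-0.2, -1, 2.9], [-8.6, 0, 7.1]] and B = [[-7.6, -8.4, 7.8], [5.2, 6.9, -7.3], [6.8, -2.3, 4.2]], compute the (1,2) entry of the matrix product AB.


(AB)_{ij} = sum_k A_{ik} B_{kj}.
For i=1, j=2:
A_{11} * B_{12} = -6.7 * -8.4 = 56.28
A_{12} * B_{22} = 7.6 * 6.9 = 52.44
A_{13} * B_{32} = -7.8 * -2.3 = 17.94
Sum = 56.28 + 52.44 + 17.94 = 126.66

126.66


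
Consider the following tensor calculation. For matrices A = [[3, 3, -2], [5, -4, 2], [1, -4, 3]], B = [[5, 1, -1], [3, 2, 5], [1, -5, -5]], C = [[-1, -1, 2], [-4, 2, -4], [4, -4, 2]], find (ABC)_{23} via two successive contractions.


(ABC)_{23} = sum_m (AB)_{2m} C_{m3}. First compute row 2 of AB.
(AB)_{21} = 5*5 + -4*3 + 2*1 = 15
(AB)_{22} = 5*1 + -4*2 + 2*-5 = -13
(AB)_{23} = 5*-1 + -4*5 + 2*-5 = -35
Now contract with column 3 of C:
(AB)_{21} * C_{13} = 15 * 2 = 30
(AB)_{22} * C_{23} = -13 * -4 = 52
(AB)_{23} * C_{33} = -35 * 2 = -70
(ABC)_{23} = 30 + 52 + -70 = 12

12


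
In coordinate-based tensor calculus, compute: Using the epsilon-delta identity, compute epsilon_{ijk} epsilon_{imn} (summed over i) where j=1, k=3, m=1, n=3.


Using the identity: epsilon_{ijk} epsilon_{imn} = delta_{jm} delta_{kn} - delta_{jn} delta_{km}.
delta_{11} = 1
delta_{33} = 1
delta_{13} = 0
delta_{31} = 0
Result = 1 * 1 - 0 * 0 = 1 - 0 = 1

1


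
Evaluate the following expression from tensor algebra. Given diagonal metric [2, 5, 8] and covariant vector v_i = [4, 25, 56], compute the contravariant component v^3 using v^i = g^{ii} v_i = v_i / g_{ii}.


To raise an index with a diagonal metric: v^i = v_i / g_{ii}.
For index 3: v_3 = 56, g_{33} = 8
v^3 = 56 / 8 = 7

7


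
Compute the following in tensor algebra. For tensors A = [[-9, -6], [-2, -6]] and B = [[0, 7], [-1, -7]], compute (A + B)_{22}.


Tensor addition is component-wise: (A + B)_{ij} = A_{ij} + B_{ij}.
A_{22} = -6
B_{22} = -7
(A + B)_{22} = -6 + -7 = -13

-13


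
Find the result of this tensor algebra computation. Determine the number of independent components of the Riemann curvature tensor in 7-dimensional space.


The Riemann tensor in d dimensions has d^2(d^2 - 1)/12 independent components.
d = 7, so d^2 = 49
d^2 - 1 = 48
d^2(d^2 - 1) = 49 * 48 = 2352
Divide by 12: 2352 / 12 = 196

196


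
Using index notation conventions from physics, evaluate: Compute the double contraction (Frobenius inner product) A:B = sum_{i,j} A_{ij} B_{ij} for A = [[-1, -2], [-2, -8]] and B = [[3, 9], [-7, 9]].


A:B = sum over all i,j of A_{ij} * B_{ij}.
Row 1: -1*3=-3, -2*9=-18 => row sum = -21
Row 2: -2*-7=14, -8*9=-72 => row sum = -58
Total = -21 + -58 = -79

-79


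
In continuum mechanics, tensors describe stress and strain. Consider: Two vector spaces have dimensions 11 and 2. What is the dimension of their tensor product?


The dimension of a tensor product is the product of dimensions.
dim(V) = 11, dim(W) = 2
dim(V (x) W) = 11 * 2 = 22

22


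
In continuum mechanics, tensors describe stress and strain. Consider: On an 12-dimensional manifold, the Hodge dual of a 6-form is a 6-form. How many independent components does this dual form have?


The Hodge dual of a p-form on an n-dimensional manifold is an (n-p)-form.
n = 12, p = 6, so dual degree = 12 - 6 = 6
The number of components is C(n, n-p) = C(12, 6) = 924

924


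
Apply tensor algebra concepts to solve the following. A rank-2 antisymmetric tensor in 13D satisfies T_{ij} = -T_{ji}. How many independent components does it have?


An antisymmetric rank-2 tensor satisfies A_{ij} = -A_{ji}, so diagonal entries are zero.
The independent components are the upper-triangular entries: C(n, 2) = n(n-1)/2.
n = 13
C(13, 2) = 13 * 12 / 2 = 156 / 2 = 78

78


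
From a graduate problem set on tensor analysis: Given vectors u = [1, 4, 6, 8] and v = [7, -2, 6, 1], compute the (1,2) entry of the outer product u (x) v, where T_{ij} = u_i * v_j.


The outer product entry T_{ij} = u_i * v_j.
We need i=1, j=2.
u_1 = 1, v_2 = -2
T_{1,2} = 1 * -2 = -2

-2


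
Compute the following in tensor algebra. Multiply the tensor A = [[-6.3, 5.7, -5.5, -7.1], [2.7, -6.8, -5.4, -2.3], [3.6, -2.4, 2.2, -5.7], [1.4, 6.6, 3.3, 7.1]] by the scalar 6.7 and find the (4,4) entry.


Scalar multiplication: (cA)_{ij} = c * A_{ij}.
c = 6.7
A_{44} = 7.1
(cA)_{44} = 6.7 * 7.1 = 47.57

47.57


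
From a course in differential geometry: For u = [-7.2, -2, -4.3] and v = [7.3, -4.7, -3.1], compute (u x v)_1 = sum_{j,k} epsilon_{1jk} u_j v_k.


(u x v)_1 = sum_{j,k} epsilon_{1jk} u_j v_k. Only permutations of (1,2,3) contribute; the two non-zero terms are:
eps_{123} u_2 v_3 = 1 * -2 * -3.1 = 6.2
eps_{132} u_3 v_2 = -1 * -4.3 * -4.7 = -20.21
(u x v)_1 = -14.01

-14.01


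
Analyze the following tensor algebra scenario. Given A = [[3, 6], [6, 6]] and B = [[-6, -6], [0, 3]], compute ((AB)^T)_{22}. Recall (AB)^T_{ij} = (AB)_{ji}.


(AB)^T_{ij} = (AB)_{ji} = sum_k A_{jk} B_{ki}.
For i=2, j=2 we need (AB)_{22}:
A_{21} * B_{12} = 6 * -6 = -36
A_{22} * B_{22} = 6 * 3 = 18
Sum = -36 + 18 = -18

-18


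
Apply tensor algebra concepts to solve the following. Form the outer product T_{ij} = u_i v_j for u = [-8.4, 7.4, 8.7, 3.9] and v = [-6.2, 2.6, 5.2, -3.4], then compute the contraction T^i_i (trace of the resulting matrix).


The outer product gives T_{ij} = u_i v_j.
The trace (contraction) is Tr(T) = sum_i T_{ii} = sum_i u_i v_i.
Diagonal entries:
T_{11} = u_1 * v_1 = -8.4 * -6.2 = 52.08
T_{22} = u_2 * v_2 = 7.4 * 2.6 = 19.24
T_{33} = u_3 * v_3 = 8.7 * 5.2 = 45.24
T_{44} = u_4 * v_4 = 3.9 * -3.4 = -13.26
Tr(T) = 52.08 + 19.24 + 45.24 + -13.26 = 103.3

103.3


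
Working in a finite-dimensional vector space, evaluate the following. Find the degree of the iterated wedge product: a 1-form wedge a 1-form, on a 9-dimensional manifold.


The degree of a wedge product is the sum of the degrees of the individual forms.
Degrees: 1, 1
Total degree = 1 + 1 = 2

2


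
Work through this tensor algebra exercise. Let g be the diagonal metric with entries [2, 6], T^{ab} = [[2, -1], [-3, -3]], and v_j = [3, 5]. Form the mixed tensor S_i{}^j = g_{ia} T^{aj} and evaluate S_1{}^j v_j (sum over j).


Step 1: lower the first index. For a diagonal metric, g_{ia} T^{aj} = g_{ii} T^{ij} (no sum on i).
g_{11} = 2
S_1{}^1 = 2 * T^{11} = 2 * 2 = 4
S_1{}^2 = 2 * T^{12} = 2 * -1 = -2
Step 2: contract S_1{}^j with v_j.
S_1{}^1 * v_1 = 4 * 3 = 12
S_1{}^2 * v_2 = -2 * 5 = -10
Result = 12 + -10 = 2

2


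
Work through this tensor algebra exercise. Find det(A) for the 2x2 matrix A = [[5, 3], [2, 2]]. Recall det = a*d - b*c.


For a 2x2 matrix [[a, b], [c, d]], det = a*d - b*c.
a = 5, b = 3, c = 2, d = 2
a*d = 5 * 2 = 10
b*c = 3 * 2 = 6
det = 10 - 6 = 4

4


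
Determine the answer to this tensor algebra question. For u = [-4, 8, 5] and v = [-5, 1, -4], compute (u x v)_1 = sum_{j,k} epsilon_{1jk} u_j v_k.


(u x v)_1 = sum_{j,k} epsilon_{1jk} u_j v_k. Only permutations of (1,2,3) contribute; the two non-zero terms are:
eps_{123} u_2 v_3 = 1 * 8 * -4 = -32
eps_{132} u_3 v_2 = -1 * 5 * 1 = -5
(u x v)_1 = -37

-37


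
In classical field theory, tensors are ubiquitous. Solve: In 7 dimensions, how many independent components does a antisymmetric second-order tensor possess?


A antisymmetric rank-2 tensor in d dimensions has d(d-1)/2 independent components.
d = 7
d(d-1)/2 = 7 * 6 / 2 = 42 / 2 = 21

21


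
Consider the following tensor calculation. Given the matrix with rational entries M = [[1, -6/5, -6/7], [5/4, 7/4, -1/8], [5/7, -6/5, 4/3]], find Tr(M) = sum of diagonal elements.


The trace is the sum of diagonal entries.
Diagonal: M[1,1] = 1, M[2,2] = 7/4, M[3,3] = 4/3
Tr(M) = 1 + 7/4 + 4/3
Computing step by step:
After adding M[1,1]: 1
After adding M[2,2]: 11/4
After adding M[3,3]: 49/12
Tr(M) = 49/12

49/12


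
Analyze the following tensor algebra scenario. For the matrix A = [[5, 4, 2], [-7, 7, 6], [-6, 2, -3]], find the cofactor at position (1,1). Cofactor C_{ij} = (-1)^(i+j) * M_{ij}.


To find cofactor C_{11}, delete row 1 and column 1.
The resulting 2x2 submatrix is: [[7, 6], [2, -3]]
Minor M_{11} = 7*-3 - 6*2
  = -21 - 12 = -33
Sign = (-1)^(1+1) = (-1)^2 = 1
Cofactor C_{11} = 1 * -33 = -33

-33


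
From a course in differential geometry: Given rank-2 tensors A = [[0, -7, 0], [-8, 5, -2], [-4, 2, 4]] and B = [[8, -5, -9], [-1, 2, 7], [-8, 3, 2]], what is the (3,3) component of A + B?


Tensor addition is component-wise: (A + B)_{ij} = A_{ij} + B_{ij}.
A_{33} = 4
B_{33} = 2
(A + B)_{33} = 4 + 2 = 6

6


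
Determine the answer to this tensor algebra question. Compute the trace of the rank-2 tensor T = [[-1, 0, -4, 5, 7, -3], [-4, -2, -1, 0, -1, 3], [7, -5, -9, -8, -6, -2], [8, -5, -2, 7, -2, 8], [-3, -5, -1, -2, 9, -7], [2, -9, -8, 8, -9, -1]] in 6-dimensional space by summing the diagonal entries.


The contraction (trace) of a rank-2 tensor is the sum of its diagonal elements.
Diagonal entries: A[1,1] = -1, A[2,2] = -2, A[3,3] = -9, A[4,4] = 7, A[5,5] = 9, A[6,6] = -1
Tr(A) = -1 + -2 + -9 + 7 + 9 + -1 = 3

3


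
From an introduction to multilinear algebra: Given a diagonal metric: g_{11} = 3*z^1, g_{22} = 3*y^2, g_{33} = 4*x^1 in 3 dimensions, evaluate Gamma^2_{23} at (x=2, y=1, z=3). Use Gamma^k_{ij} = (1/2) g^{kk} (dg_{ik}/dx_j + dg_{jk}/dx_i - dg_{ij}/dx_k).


For a diagonal metric, Gamma^k_{ij} = (1/2) g^{kk} (dg_{ik}/dx_j + dg_{jk}/dx_i - dg_{ij}/dx_k).
The metric is diagonal, so g_{ab} = 0 for a != b.
At the given point: g_{11} = 9, g_{22} = 3, g_{33} = 8
g^{22} = 1/3
dg_{22}/dx_3 = dg_{22}/dx_3 = 0
dg_{32}/dx_2 = 0 (off-diagonal)
dg_{23}/dx_2 = 0 (off-diagonal)
Numerator = 0 + 0 - 0 = 0
Gamma^2_{23} = 0 / (2 * 3) = 0

0


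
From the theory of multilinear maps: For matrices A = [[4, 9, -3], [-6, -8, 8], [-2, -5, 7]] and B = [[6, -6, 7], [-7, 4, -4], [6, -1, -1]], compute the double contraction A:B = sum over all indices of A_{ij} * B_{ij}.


A:B = sum over all i,j of A_{ij} * B_{ij}.
Row 1: 4*6=24, 9*-6=-54, -3*7=-21 => row sum = -51
Row 2: -6*-7=42, -8*4=-32, 8*-4=-32 => row sum = -22
Row 3: -2*6=-12, -5*-1=5, 7*-1=-7 => row sum = -14
Total = -51 + -22 + -14 = -87

-87


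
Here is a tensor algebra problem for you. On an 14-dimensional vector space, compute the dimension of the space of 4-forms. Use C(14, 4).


The dimension of the space of p-forms on an n-dimensional space is C(n, p).
n = 14, p = 4
C(14, 4) = 14! / (4! * 10!) = 1001

1001


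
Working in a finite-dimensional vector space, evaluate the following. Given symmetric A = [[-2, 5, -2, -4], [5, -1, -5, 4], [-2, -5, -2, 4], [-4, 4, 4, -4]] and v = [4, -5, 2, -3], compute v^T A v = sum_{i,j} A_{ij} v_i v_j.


First compute Av:
(Av)_1 = -2*4 + 5*-5 + -2*2 + -4*-3 = -25
(Av)_2 = 5*4 + -1*-5 + -5*2 + 4*-3 = 3
(Av)_3 = -2*4 + -5*-5 + -2*2 + 4*-3 = 1
(Av)_4 = -4*4 + 4*-5 + 4*2 + -4*-3 = -16
Av = [-25, 3, 1, -16]
Then v^T (Av) = 4*-25 + -5*3 + 2*1 + -3*-16
= -100 + -15 + 2 + 48 = -65

-65


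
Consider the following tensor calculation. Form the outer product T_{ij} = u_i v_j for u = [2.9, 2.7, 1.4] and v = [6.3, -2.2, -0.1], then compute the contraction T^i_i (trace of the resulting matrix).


The outer product gives T_{ij} = u_i v_j.
The trace (contraction) is Tr(T) = sum_i T_{ii} = sum_i u_i v_i.
Diagonal entries:
T_{11} = u_1 * v_1 = 2.9 * 6.3 = 18.27
T_{22} = u_2 * v_2 = 2.7 * -2.2 = -5.94
T_{33} = u_3 * v_3 = 1.4 * -0.1 = -0.14
Tr(T) = 18.27 + -5.94 + -0.14 = 12.19

12.19


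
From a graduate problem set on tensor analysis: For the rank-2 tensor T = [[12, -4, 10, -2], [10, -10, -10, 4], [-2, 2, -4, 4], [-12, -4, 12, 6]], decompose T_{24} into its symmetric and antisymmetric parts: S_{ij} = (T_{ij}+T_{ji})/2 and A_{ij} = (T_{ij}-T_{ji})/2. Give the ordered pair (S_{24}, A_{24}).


T_{24} = 4
T_{42} = -4
S_{24} = (4 + -4)/2 = 0/2 = 0
A_{24} = (4 - -4)/2 = 8/2 = 4
Check: S + A = 0 + 4 = 4 = T_{24}.

(0, 4)


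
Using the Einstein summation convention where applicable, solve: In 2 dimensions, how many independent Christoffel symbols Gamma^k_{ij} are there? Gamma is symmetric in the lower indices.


Christoffel symbols Gamma^k_{ij} are symmetric in i,j, so there are d * d(d+1)/2 independent symbols.
d = 2
d(d+1)/2 = 2 * 3 / 2 = 3
Total = 2 * 3 = 6

6


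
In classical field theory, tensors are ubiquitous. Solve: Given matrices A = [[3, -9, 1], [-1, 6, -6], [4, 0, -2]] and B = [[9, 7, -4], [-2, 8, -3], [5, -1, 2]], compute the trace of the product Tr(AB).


Tr(AB) = sum_i (AB)_{ii} where (AB)_{ii} = sum_k A_{ik} B_{ki}.
(AB)_{11} = 3*9 + -9*-2 + 1*5 = 50
(AB)_{22} = -1*7 + 6*8 + -6*-1 = 47
(AB)_{33} = 4*-4 + 0*-3 + -2*2 = -20
Tr(AB) = 50 + 47 + -20 = 77

77


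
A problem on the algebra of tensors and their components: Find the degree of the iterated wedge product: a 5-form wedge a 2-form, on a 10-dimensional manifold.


The degree of a wedge product is the sum of the degrees of the individual forms.
Degrees: 5, 2
Total degree = 5 + 2 = 7

7


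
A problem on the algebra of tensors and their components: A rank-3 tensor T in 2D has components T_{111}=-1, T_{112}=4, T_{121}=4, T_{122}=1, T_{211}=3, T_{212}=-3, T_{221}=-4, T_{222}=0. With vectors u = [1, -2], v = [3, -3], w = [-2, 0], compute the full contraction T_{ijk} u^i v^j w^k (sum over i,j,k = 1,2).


S = sum over i,j,k of T_{ijk} u_i v_j w_k. Expanding all 8 terms:
T_{111}*u_1*v_1*w_1 = -1*1*3*-2 = 6  (running total: 6)
T_{112}*u_1*v_1*w_2 = 4*1*3*0 = 0  (running total: 6)
T_{121}*u_1*v_2*w_1 = 4*1*-3*-2 = 24  (running total: 30)
T_{122}*u_1*v_2*w_2 = 1*1*-3*0 = 0  (running total: 30)
T_{211}*u_2*v_1*w_1 = 3*-2*3*-2 = 36  (running total: 66)
T_{212}*u_2*v_1*w_2 = -3*-2*3*0 = 0  (running total: 66)
T_{221}*u_2*v_2*w_1 = -4*-2*-3*-2 = 48  (running total: 114)
T_{222}*u_2*v_2*w_2 = 0*-2*-3*0 = 0  (running total: 114)
S = 114

114


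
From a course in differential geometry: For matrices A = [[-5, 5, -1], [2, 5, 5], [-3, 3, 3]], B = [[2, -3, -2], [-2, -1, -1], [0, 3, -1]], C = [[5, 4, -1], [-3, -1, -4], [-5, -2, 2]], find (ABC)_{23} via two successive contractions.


(ABC)_{23} = sum_m (AB)_{2m} C_{m3}. First compute row 2 of AB.
(AB)_{21} = 2*2 + 5*-2 + 5*0 = -6
(AB)_{22} = 2*-3 + 5*-1 + 5*3 = 4
(AB)_{23} = 2*-2 + 5*-1 + 5*-1 = -14
Now contract with column 3 of C:
(AB)_{21} * C_{13} = -6 * -1 = 6
(AB)_{22} * C_{23} = 4 * -4 = -16
(AB)_{23} * C_{33} = -14 * 2 = -28
(ABC)_{23} = 6 + -16 + -28 = -38

-38


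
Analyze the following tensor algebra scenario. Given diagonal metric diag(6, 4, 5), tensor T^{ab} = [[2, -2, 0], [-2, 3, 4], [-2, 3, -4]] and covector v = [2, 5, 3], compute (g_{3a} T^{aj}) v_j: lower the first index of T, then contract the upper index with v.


Step 1: lower the first index. For a diagonal metric, g_{ia} T^{aj} = g_{ii} T^{ij} (no sum on i).
g_{33} = 5
S_3{}^1 = 5 * T^{31} = 5 * -2 = -10
S_3{}^2 = 5 * T^{32} = 5 * 3 = 15
S_3{}^3 = 5 * T^{33} = 5 * -4 = -20
Step 2: contract S_3{}^j with v_j.
S_3{}^1 * v_1 = -10 * 2 = -20
S_3{}^2 * v_2 = 15 * 5 = 75
S_3{}^3 * v_3 = -20 * 3 = -60
Result = -20 + 75 + -60 = -5

-5


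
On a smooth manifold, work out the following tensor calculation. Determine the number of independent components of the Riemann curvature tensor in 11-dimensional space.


The Riemann tensor in d dimensions has d^2(d^2 - 1)/12 independent components.
d = 11, so d^2 = 121
d^2 - 1 = 120
d^2(d^2 - 1) = 121 * 120 = 14520
Divide by 12: 14520 / 12 = 1210

1210


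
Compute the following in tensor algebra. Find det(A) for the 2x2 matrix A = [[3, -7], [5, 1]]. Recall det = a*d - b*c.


For a 2x2 matrix [[a, b], [c, d]], det = a*d - b*c.
a = 3, b = -7, c = 5, d = 1
a*d = 3 * 1 = 3
b*c = -7 * 5 = -35
det = 3 - -35 = 38

38


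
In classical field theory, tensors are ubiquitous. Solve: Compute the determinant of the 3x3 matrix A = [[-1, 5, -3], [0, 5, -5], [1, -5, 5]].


Expanding along the first row, det(A) = a11*M_11 - a12*M_12 + a13*M_13, where M_1j is the (1,j) minor.
Minor M_11 = 5*5 - -5*-5 = 0
Minor M_12 = 0*5 - -5*1 = 5
Minor M_13 = 0*-5 - 5*1 = -5
det = -1*(0) - 5*(5) + -3*(-5)
    = 0 - 25 + 15
    = -10

-10


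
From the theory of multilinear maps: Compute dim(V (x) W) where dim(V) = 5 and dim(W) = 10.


The dimension of a tensor product is the product of dimensions.
dim(V) = 5, dim(W) = 10
dim(V (x) W) = 5 * 10 = 50

50


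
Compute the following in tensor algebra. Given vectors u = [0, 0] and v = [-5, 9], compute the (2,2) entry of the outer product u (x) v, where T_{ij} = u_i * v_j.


The outer product entry T_{ij} = u_i * v_j.
We need i=2, j=2.
u_2 = 0, v_2 = 9
T_{2,2} = 0 * 9 = 0

0


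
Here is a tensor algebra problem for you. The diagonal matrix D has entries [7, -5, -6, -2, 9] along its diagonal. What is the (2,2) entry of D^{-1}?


For a diagonal matrix, the inverse has entries (D^{-1})_{ii} = 1/d_{ii}.
The diagonal entries are: d_{11} = 7, d_{22} = -5, d_{33} = -6, d_{44} = -2, d_{55} = 9
We need (D^{-1})_{22} = 1/d_{22} = 1/-5 = -1/5

-1/5


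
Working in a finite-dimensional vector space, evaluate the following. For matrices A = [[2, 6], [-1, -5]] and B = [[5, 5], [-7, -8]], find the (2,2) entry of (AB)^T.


(AB)^T_{ij} = (AB)_{ji} = sum_k A_{jk} B_{ki}.
For i=2, j=2 we need (AB)_{22}:
A_{21} * B_{12} = -1 * 5 = -5
A_{22} * B_{22} = -5 * -8 = 40
Sum = -5 + 40 = 35

35


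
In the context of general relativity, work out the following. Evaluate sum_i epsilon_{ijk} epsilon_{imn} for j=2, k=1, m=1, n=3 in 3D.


Using the identity: epsilon_{ijk} epsilon_{imn} = delta_{jm} delta_{kn} - delta_{jn} delta_{km}.
delta_{21} = 0
delta_{13} = 0
delta_{23} = 0
delta_{11} = 1
Result = 0 * 0 - 0 * 1 = 0 - 0 = 0

0


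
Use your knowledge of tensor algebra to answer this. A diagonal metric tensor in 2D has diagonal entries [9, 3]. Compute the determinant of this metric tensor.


For a diagonal metric, the determinant is the product of diagonal entries.
Diagonal entries: 9, 3
det(g) = 9 * 3 = 27

27


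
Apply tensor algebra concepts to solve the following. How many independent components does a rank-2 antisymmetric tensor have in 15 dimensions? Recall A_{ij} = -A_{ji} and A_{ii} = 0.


An antisymmetric rank-2 tensor satisfies A_{ij} = -A_{ji}, so diagonal entries are zero.
The independent components are the upper-triangular entries: C(n, 2) = n(n-1)/2.
n = 15
C(15, 2) = 15 * 14 / 2 = 210 / 2 = 105

105


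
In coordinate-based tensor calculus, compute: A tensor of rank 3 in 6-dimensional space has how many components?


The number of components of a rank-r tensor in d dimensions is d^r.
Here d = 6 and r = 3.
6^3 = 216

216


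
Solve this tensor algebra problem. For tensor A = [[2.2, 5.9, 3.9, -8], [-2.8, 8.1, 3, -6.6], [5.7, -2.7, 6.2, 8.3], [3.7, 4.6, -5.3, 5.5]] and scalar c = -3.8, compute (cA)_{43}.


Scalar multiplication: (cA)_{ij} = c * A_{ij}.
c = -3.8
A_{43} = -5.3
(cA)_{43} = -3.8 * -5.3 = 20.14

20.14


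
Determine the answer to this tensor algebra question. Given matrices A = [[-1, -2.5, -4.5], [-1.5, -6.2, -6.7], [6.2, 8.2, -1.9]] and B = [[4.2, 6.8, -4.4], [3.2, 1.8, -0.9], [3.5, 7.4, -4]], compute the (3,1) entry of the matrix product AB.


(AB)_{ij} = sum_k A_{ik} B_{kj}.
For i=3, j=1:
A_{31} * B_{11} = 6.2 * 4.2 = 26.04
A_{32} * B_{21} = 8.2 * 3.2 = 26.24
A_{33} * B_{31} = -1.9 * 3.5 = -6.65
Sum = 26.04 + 26.24 + -6.65 = 45.63

45.63


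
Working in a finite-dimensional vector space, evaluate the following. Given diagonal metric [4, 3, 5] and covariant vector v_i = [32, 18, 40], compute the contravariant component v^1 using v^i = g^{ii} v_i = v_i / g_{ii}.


To raise an index with a diagonal metric: v^i = v_i / g_{ii}.
For index 1: v_1 = 32, g_{11} = 4
v^1 = 32 / 4 = 8

8


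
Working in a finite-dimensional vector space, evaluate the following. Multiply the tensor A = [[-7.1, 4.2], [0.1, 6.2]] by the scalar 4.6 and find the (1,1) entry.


Scalar multiplication: (cA)_{ij} = c * A_{ij}.
c = 4.6
A_{11} = -7.1
(cA)_{11} = 4.6 * -7.1 = -32.66

-32.66


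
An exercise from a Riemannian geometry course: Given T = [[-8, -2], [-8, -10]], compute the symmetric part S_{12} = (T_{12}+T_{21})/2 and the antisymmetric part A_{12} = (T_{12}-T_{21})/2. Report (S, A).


T_{12} = -2
T_{21} = -8
S_{12} = (-2 + -8)/2 = -10/2 = -5
A_{12} = (-2 - -8)/2 = 6/2 = 3
Check: S + A = -5 + 3 = -2 = T_{12}.

(-5, 3)


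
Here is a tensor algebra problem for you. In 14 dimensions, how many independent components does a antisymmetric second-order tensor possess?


A antisymmetric rank-2 tensor in d dimensions has d(d-1)/2 independent components.
d = 14
d(d-1)/2 = 14 * 13 / 2 = 182 / 2 = 91

91


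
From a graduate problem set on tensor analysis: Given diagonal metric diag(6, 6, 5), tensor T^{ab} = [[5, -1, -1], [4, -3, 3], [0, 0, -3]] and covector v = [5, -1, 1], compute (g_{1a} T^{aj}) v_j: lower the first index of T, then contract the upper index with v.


Step 1: lower the first index. For a diagonal metric, g_{ia} T^{aj} = g_{ii} T^{ij} (no sum on i).
g_{11} = 6
S_1{}^1 = 6 * T^{11} = 6 * 5 = 30
S_1{}^2 = 6 * T^{12} = 6 * -1 = -6
S_1{}^3 = 6 * T^{13} = 6 * -1 = -6
Step 2: contract S_1{}^j with v_j.
S_1{}^1 * v_1 = 30 * 5 = 150
S_1{}^2 * v_2 = -6 * -1 = 6
S_1{}^3 * v_3 = -6 * 1 = -6
Result = 150 + 6 + -6 = 150

150


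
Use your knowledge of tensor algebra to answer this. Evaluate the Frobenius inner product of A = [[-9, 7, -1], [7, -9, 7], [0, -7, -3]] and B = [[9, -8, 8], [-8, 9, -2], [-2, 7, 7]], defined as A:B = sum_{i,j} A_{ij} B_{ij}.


A:B = sum over all i,j of A_{ij} * B_{ij}.
Row 1: -9*9=-81, 7*-8=-56, -1*8=-8 => row sum = -145
Row 2: 7*-8=-56, -9*9=-81, 7*-2=-14 => row sum = -151
Row 3: 0*-2=0, -7*7=-49, -3*7=-21 => row sum = -70
Total = -145 + -151 + -70 = -366

-366


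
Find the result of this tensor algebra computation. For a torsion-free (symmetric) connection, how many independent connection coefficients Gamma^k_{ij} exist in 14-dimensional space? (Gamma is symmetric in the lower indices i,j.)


Christoffel symbols Gamma^k_{ij} are symmetric in i,j, so there are d * d(d+1)/2 independent symbols.
d = 14
d(d+1)/2 = 14 * 15 / 2 = 105
Total = 14 * 105 = 1470

1470


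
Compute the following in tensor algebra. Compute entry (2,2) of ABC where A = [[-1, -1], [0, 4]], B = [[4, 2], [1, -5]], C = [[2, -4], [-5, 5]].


(ABC)_{22} = sum_m (AB)_{2m} C_{m2}. First compute row 2 of AB.
(AB)_{21} = 0*4 + 4*1 = 4
(AB)_{22} = 0*2 + 4*-5 = -20
Now contract with column 2 of C:
(AB)_{21} * C_{12} = 4 * -4 = -16
(AB)_{22} * C_{22} = -20 * 5 = -100
(ABC)_{22} = -16 + -100 = -116

-116


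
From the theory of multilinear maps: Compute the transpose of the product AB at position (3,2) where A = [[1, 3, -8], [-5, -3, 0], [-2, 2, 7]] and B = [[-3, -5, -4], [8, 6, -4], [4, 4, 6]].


(AB)^T_{ij} = (AB)_{ji} = sum_k A_{jk} B_{ki}.
For i=3, j=2 we need (AB)_{23}:
A_{21} * B_{13} = -5 * -4 = 20
A_{22} * B_{23} = -3 * -4 = 12
A_{23} * B_{33} = 0 * 6 = 0
Sum = 20 + 12 + 0 = 32

32


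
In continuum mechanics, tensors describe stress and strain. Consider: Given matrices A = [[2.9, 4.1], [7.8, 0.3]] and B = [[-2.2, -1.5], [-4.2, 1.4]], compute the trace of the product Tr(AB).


Tr(AB) = sum_i (AB)_{ii} where (AB)_{ii} = sum_k A_{ik} B_{ki}.
(AB)_{11} = 2.9*-2.2 + 4.1*-4.2 = -23.6
(AB)_{22} = 7.8*-1.5 + 0.3*1.4 = -11.28
Tr(AB) = -23.6 + -11.28 = -34.88

-34.88


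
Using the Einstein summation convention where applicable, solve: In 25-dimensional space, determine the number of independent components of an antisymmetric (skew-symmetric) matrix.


An antisymmetric rank-2 tensor satisfies A_{ij} = -A_{ji}, so diagonal entries are zero.
The independent components are the upper-triangular entries: C(n, 2) = n(n-1)/2.
n = 25
C(25, 2) = 25 * 24 / 2 = 600 / 2 = 300

300


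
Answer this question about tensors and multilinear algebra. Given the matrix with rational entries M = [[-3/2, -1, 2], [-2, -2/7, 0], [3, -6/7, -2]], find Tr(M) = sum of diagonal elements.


The trace is the sum of diagonal entries.
Diagonal: M[1,1] = -3/2, M[2,2] = -2/7, M[3,3] = -2
Tr(M) = -3/2 + -2/7 + -2
Computing step by step:
After adding M[1,1]: -3/2
After adding M[2,2]: -25/14
After adding M[3,3]: -53/14
Tr(M) = -53/14

-53/14


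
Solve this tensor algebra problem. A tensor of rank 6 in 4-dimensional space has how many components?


The number of components of a rank-r tensor in d dimensions is d^r.
Here d = 4 and r = 6.
4^6 = 4096

4096


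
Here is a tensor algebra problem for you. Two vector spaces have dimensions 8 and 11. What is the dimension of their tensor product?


The dimension of a tensor product is the product of dimensions.
dim(V) = 8, dim(W) = 11
dim(V (x) W) = 8 * 11 = 88

88


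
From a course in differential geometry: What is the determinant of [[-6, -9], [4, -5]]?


For a 2x2 matrix [[a, b], [c, d]], det = a*d - b*c.
a = -6, b = -9, c = 4, d = -5
a*d = -6 * -5 = 30
b*c = -9 * 4 = -36
det = 30 - -36 = 66

66


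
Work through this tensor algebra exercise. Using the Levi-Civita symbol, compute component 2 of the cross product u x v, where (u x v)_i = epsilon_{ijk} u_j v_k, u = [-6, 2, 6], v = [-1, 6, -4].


(u x v)_2 = sum_{j,k} epsilon_{2jk} u_j v_k. Only permutations of (1,2,3) contribute; the two non-zero terms are:
eps_{213} u_1 v_3 = -1 * -6 * -4 = -24
eps_{231} u_3 v_1 = 1 * 6 * -1 = -6
(u x v)_2 = -30

-30


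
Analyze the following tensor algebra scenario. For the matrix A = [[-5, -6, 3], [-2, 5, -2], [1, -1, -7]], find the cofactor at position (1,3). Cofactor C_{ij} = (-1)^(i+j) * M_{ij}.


To find cofactor C_{13}, delete row 1 and column 3.
The resulting 2x2 submatrix is: [[-2, 5], [1, -1]]
Minor M_{13} = -2*-1 - 5*1
  = 2 - 5 = -3
Sign = (-1)^(1+3) = (-1)^4 = 1
Cofactor C_{13} = 1 * -3 = -3

-3
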